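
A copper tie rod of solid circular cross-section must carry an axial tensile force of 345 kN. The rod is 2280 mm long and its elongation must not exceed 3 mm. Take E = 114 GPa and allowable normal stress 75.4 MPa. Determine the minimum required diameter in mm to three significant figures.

Required area A ≥ P/σ_allow = 345000/75.4 = 4576 mm².
For a solid circular section, d ≥ √(4A/π) = 76.33 mm.
Elongation limit: A ≥ PL/(Eδ_allow) = 345000·2280/(114000·3) = 2300 mm² ⇒ d ≥ 54.12 mm.
The stress limit governs.

76.3 mm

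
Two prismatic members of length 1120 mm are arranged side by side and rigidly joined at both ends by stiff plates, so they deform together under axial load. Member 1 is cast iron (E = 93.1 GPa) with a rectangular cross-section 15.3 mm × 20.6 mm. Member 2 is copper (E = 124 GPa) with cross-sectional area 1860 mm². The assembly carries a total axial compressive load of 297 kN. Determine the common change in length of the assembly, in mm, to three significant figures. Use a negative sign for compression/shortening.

-1.28 mm

A_1 = 315.2 mm².
Equal strain + equilibrium ⇒ each member carries load in proportion to AE: A₁E₁ = 29340000 N, A₂E₂ = 230600000 N, ΣAE = 260000000 N.
δ = PL/ΣAE = -297000·1120/260000000 = -1.279 mm.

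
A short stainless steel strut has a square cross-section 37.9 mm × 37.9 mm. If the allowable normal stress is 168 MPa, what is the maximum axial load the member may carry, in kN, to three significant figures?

A = 1436 mm².
P_max = σ_allow · A = 168 · 1436 = 241300 N = 241.3 kN.

241 kN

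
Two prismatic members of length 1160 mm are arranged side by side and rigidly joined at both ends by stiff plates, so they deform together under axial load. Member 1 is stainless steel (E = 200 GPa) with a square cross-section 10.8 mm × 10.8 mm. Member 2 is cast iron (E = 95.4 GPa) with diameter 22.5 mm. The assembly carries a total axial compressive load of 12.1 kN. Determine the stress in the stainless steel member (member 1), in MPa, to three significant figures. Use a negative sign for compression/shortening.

A_1 = 116.6 mm².
A_2 = 397.6 mm².
Equal strain + equilibrium ⇒ each member carries load in proportion to AE: A₁E₁ = 23330000 N, A₂E₂ = 37930000 N, ΣAE = 61260000 N.
σ₁ = P·E₁/ΣAE = -12100·200000/61260000 = -39.5 MPa.

-39.5 MPa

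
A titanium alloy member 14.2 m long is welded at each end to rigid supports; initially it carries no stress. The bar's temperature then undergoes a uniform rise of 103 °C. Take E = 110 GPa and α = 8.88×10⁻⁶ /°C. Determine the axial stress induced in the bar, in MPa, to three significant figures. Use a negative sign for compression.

-101 MPa

Free thermal expansion αLΔT = 8.88e-6 · 14200 · 103 = 12.99 mm.
The walls impose strain ε = −(12.99)/14200 = -9.1464e-04; σ = Eε = 110000 · -9.1464e-04 = -100.6 MPa.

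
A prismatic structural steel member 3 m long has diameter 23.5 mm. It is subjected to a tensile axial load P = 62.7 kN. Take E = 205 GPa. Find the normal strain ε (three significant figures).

A = 433.7 mm².
σ = N/A = 144.6 MPa; ε = σ/E = 144.6/205000 = 7.052e-04.

7.05e-04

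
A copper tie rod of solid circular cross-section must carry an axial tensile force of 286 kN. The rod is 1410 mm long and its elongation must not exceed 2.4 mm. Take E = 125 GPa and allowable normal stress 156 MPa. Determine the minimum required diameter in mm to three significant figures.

48.3 mm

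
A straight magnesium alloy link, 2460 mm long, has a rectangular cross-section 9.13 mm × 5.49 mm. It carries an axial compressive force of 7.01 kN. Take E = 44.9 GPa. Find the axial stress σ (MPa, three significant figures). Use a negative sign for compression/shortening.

-140 MPa

A = 50.12 mm².
σ = N/A = -7010/50.12 = -139.9 MPa.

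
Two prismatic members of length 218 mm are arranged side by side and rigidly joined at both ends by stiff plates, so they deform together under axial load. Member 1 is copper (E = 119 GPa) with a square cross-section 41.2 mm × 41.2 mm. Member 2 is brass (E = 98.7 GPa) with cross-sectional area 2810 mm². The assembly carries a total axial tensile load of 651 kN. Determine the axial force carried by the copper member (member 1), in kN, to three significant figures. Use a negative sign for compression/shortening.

274 kN

A_1 = 1697 mm².
Equal strain + equilibrium ⇒ each member carries load in proportion to AE: A₁E₁ = 202000000 N, A₂E₂ = 277300000 N, ΣAE = 479300000 N.
F₁ = P·A₁E₁/ΣAE = 651000·202000000/479300000 = 274300 N.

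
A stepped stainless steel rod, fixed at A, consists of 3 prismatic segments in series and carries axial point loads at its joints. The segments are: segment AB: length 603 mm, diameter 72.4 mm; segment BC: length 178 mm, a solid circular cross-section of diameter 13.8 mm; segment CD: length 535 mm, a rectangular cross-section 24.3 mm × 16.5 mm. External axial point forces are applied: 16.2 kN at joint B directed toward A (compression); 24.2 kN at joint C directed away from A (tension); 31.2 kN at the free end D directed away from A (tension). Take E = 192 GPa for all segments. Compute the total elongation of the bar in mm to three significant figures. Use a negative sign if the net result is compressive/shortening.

0.590 mm

Internal axial forces (sectioning from the free end, tension +): N_CD = 31.2 kN, N_BC = 55.4 kN, N_AB = 39.2 kN.
A_AB = 4117 mm².
A_BC = 149.6 mm².
A_CD = 400.9 mm².
δ_AB = 39200·603/(4117·192000) = 0.0299 mm
δ_BC = 55400·178/(149.6·192000) = 0.3434 mm
δ_CD = 31200·535/(400.9·192000) = 0.2168 mm
δ = Σδ_i = 0.5901 mm.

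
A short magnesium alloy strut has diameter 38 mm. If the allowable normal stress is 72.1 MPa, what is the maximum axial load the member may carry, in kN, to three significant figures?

A = 1134 mm².
P_max = σ_allow · A = 72.1 · 1134 = 81770 N = 81.77 kN.

81.8 kN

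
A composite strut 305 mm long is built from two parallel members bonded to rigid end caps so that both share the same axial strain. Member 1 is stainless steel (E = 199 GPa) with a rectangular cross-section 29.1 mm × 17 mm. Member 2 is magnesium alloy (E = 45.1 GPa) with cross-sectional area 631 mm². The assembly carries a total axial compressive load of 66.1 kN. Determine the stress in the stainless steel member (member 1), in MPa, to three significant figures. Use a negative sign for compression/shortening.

A_1 = 494.7 mm².
Equal strain + equilibrium ⇒ each member carries load in proportion to AE: A₁E₁ = 98450000 N, A₂E₂ = 28460000 N, ΣAE = 126900000 N.
σ₁ = P·E₁/ΣAE = -66100·199000/126900000 = -103.7 MPa.

-104 MPa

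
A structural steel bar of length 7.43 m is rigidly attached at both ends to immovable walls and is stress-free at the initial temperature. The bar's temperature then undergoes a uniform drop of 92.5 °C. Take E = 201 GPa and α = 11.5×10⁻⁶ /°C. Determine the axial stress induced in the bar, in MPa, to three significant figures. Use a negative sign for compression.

214 MPa

Free thermal expansion αLΔT = 11.5e-6 · 7430 · -92.5 = -7.904 mm.
The walls impose strain ε = −(-7.904)/7430 = 1.0638e-03; σ = Eε = 201000 · 1.0638e-03 = 213.8 MPa.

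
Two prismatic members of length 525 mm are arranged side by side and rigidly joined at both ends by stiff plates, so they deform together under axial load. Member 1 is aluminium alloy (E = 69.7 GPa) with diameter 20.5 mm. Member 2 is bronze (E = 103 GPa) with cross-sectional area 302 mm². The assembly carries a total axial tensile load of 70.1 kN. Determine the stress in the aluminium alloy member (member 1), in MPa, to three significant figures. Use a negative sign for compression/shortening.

90.3 MPa

A_1 = 330.1 mm².
Equal strain + equilibrium ⇒ each member carries load in proportion to AE: A₁E₁ = 23010000 N, A₂E₂ = 31110000 N, ΣAE = 54110000 N.
σ₁ = P·E₁/ΣAE = 70100·69700/54110000 = 90.29 MPa.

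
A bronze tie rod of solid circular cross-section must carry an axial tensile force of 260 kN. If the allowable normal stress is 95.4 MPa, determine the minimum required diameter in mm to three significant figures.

58.9 mm

Required area A ≥ P/σ_allow = 260000/95.4 = 2725 mm².
For a solid circular section, d ≥ √(4A/π) = 58.91 mm.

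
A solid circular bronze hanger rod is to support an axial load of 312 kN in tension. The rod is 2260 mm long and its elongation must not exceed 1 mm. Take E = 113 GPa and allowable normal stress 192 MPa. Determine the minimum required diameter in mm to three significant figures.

89.1 mm

Required area A ≥ P/σ_allow = 312000/192 = 1625 mm².
For a solid circular section, d ≥ √(4A/π) = 45.49 mm.
Elongation limit: A ≥ PL/(Eδ_allow) = 312000·2260/(113000·1) = 6240 mm² ⇒ d ≥ 89.13 mm.
The elongation limit governs.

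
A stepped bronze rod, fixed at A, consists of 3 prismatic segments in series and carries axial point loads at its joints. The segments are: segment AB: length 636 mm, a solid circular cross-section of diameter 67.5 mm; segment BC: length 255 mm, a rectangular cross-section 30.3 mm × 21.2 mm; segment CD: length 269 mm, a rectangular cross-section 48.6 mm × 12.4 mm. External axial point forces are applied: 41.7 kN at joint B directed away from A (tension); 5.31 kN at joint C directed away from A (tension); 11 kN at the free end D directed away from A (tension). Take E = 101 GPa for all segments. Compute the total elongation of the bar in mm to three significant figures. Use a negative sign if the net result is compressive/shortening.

Internal axial forces (sectioning from the free end, tension +): N_CD = 11 kN, N_BC = 16.31 kN, N_AB = 58.01 kN.
A_AB = 3578 mm².
A_BC = 642.4 mm².
A_CD = 602.6 mm².
δ_AB = 58010·636/(3578·101000) = 0.1021 mm
δ_BC = 16310·255/(642.4·101000) = 0.06411 mm
δ_CD = 11000·269/(602.6·101000) = 0.04861 mm
δ = Σδ_i = 0.2148 mm.

0.215 mm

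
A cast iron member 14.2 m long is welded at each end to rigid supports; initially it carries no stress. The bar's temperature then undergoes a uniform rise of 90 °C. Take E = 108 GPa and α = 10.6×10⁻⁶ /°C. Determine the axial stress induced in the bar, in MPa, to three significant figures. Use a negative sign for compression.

-103 MPa

Free thermal expansion αLΔT = 10.6e-6 · 14200 · 90 = 13.55 mm.
The walls impose strain ε = −(13.55)/14200 = -9.5400e-04; σ = Eε = 108000 · -9.5400e-04 = -103 MPa.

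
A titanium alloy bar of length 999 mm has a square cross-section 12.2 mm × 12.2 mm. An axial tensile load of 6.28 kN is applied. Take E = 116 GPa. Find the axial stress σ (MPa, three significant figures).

42.2 MPa

A = 148.8 mm².
σ = N/A = 6280/148.8 = 42.19 MPa.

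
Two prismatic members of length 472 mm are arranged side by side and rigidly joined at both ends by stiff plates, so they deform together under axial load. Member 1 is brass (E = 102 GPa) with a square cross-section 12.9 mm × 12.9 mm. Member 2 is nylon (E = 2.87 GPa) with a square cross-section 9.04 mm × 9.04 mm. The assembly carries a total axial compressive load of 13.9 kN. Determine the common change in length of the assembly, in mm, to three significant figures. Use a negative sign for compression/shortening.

-0.381 mm

A_1 = 166.4 mm².
A_2 = 81.72 mm².
Equal strain + equilibrium ⇒ each member carries load in proportion to AE: A₁E₁ = 16970000 N, A₂E₂ = 234500 N, ΣAE = 17210000 N.
δ = PL/ΣAE = -13900·472/17210000 = -0.3813 mm.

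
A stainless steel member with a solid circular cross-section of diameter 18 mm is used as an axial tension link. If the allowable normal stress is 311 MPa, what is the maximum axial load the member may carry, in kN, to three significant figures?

79.1 kN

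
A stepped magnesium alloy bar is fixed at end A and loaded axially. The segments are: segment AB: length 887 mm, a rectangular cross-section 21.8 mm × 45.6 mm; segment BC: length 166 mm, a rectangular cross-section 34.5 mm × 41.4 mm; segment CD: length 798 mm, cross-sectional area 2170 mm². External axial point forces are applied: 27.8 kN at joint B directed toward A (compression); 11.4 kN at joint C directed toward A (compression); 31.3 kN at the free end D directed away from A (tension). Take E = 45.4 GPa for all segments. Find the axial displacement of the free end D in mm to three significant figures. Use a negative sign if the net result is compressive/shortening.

0.149 mm

Internal axial forces (sectioning from the free end, tension +): N_CD = 31.3 kN, N_BC = 19.9 kN, N_AB = -7.9 kN.
A_AB = 994.1 mm².
A_BC = 1428 mm².
δ_AB = -7900·887/(994.1·45400) = -0.1553 mm
δ_BC = 19900·166/(1428·45400) = 0.05094 mm
δ_CD = 31300·798/(2170·45400) = 0.2535 mm
δ = Σδ_i = 0.1492 mm.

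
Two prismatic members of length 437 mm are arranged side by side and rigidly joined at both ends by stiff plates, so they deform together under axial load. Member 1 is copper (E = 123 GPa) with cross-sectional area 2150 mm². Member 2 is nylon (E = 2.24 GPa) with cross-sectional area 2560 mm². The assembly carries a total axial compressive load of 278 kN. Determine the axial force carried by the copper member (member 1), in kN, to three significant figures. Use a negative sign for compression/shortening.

Equal strain + equilibrium ⇒ each member carries load in proportion to AE: A₁E₁ = 264400000 N, A₂E₂ = 5734000 N, ΣAE = 270200000 N.
F₁ = P·A₁E₁/ΣAE = -278000·264400000/270200000 = -272100 N.

-272 kN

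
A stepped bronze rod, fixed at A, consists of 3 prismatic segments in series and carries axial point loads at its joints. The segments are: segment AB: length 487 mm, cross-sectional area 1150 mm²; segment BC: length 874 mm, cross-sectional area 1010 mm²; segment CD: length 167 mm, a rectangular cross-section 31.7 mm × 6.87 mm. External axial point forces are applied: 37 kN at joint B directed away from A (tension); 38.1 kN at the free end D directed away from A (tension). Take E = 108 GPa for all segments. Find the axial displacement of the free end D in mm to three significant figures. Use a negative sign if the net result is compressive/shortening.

0.870 mm

Internal axial forces (sectioning from the free end, tension +): N_CD = 38.1 kN, N_BC = 38.1 kN, N_AB = 75.1 kN.
A_CD = 217.8 mm².
δ_AB = 75100·487/(1150·108000) = 0.2945 mm
δ_BC = 38100·874/(1010·108000) = 0.3053 mm
δ_CD = 38100·167/(217.8·108000) = 0.2705 mm
δ = Σδ_i = 0.8703 mm.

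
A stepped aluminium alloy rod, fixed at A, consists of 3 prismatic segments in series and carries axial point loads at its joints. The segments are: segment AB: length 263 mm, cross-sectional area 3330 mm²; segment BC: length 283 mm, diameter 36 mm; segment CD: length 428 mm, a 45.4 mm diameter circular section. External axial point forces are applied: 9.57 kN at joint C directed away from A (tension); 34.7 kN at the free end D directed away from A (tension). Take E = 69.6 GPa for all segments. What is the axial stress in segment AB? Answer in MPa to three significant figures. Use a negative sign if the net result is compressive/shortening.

Internal axial forces (sectioning from the free end, tension +): N_CD = 34.7 kN, N_BC = 44.27 kN, N_AB = 44.27 kN.
σ_AB = N_AB/A_AB = 44270/3330 = 13.29 MPa.

13.3 MPa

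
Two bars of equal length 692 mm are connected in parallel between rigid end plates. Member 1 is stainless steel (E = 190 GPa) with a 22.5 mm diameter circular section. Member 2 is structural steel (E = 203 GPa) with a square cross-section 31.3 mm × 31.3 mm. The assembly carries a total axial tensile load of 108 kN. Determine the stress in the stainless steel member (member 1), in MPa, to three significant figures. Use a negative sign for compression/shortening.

A_1 = 397.6 mm².
A_2 = 979.7 mm².
Equal strain + equilibrium ⇒ each member carries load in proportion to AE: A₁E₁ = 75550000 N, A₂E₂ = 198900000 N, ΣAE = 274400000 N.
σ₁ = P·E₁/ΣAE = 108000·190000/274400000 = 74.78 MPa.

74.8 MPa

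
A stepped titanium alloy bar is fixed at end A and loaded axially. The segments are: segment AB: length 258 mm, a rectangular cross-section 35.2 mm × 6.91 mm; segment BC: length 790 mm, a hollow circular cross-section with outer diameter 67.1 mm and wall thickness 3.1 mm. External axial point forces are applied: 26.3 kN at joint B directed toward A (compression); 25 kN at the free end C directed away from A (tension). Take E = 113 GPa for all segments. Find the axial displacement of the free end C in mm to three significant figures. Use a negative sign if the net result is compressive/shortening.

Internal axial forces (sectioning from the free end, tension +): N_BC = 25 kN, N_AB = -1.3 kN.
A_AB = 243.2 mm².
A_BC = 623.3 mm².
δ_AB = -1300·258/(243.2·113000) = -0.0122 mm
δ_BC = 25000·790/(623.3·113000) = 0.2804 mm
δ = Σδ_i = 0.2682 mm.

0.268 mm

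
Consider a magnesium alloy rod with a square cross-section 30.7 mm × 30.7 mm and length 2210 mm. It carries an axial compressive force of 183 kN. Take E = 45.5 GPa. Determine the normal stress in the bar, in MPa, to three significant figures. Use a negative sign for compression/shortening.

A = 942.5 mm².
σ = N/A = -183000/942.5 = -194.2 MPa.

-194 MPa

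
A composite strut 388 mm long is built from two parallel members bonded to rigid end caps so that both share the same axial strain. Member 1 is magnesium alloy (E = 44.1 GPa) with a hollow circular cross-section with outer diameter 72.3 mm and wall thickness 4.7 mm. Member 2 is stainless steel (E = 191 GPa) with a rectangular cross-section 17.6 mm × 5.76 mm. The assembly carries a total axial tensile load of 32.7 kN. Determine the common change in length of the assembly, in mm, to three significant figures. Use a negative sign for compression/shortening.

A_1 = 998.1 mm².
A_2 = 101.4 mm².
Equal strain + equilibrium ⇒ each member carries load in proportion to AE: A₁E₁ = 44020000 N, A₂E₂ = 19360000 N, ΣAE = 63380000 N.
δ = PL/ΣAE = 32700·388/63380000 = 0.2002 mm.

0.200 mm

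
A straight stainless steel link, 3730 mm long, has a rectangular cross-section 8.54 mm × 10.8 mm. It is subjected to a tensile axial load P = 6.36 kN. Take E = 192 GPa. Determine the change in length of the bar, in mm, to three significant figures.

1.34 mm

A = 92.23 mm².
δ_mech = NL/(AE) = 6360·3730/(92.23·192000) = 1.34 mm.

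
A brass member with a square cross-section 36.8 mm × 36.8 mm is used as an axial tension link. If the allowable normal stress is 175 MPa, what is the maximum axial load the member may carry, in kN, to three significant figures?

A = 1354 mm².
P_max = σ_allow · A = 175 · 1354 = 237000 N = 237 kN.

237 kN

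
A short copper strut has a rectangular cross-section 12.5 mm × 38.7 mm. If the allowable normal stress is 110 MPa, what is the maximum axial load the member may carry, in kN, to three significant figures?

A = 483.8 mm².
P_max = σ_allow · A = 110 · 483.8 = 53210 N = 53.21 kN.

53.2 kN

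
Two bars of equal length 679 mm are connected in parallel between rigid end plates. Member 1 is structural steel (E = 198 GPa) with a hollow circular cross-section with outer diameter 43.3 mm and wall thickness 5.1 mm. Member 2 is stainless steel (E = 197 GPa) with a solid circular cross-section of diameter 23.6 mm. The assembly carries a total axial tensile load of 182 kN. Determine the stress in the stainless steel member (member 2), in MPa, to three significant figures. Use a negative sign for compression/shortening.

173 MPa

A_1 = 612 mm².
A_2 = 437.4 mm².
Equal strain + equilibrium ⇒ each member carries load in proportion to AE: A₁E₁ = 121200000 N, A₂E₂ = 86170000 N, ΣAE = 207400000 N.
σ₂ = P·E₂/ΣAE = 182000·197000/207400000 = 172.9 MPa.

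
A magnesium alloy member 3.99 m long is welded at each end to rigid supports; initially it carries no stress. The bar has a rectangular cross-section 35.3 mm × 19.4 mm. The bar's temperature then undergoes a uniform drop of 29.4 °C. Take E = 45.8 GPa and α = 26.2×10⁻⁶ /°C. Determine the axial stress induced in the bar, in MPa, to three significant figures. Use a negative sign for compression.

Free thermal expansion αLΔT = 26.2e-6 · 3990 · -29.4 = -3.073 mm.
The walls impose strain ε = −(-3.073)/3990 = 7.7028e-04; σ = Eε = 45800 · 7.7028e-04 = 35.28 MPa.

35.3 MPa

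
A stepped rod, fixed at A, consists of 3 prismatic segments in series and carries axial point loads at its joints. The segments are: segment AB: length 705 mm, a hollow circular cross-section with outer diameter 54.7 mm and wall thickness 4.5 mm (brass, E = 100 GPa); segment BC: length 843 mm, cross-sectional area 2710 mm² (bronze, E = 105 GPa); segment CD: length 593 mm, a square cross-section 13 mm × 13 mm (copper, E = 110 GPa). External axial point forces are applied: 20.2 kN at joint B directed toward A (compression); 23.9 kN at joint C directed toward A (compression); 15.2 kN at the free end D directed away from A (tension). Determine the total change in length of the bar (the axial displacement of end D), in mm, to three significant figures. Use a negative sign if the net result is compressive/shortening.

Internal axial forces (sectioning from the free end, tension +): N_CD = 15.2 kN, N_BC = -8.7 kN, N_AB = -28.9 kN.
A_AB = 709.7 mm².
A_CD = 169 mm².
δ_AB = -28900·705/(709.7·100000) = -0.2871 mm
δ_BC = -8700·843/(2710·105000) = -0.02577 mm
δ_CD = 15200·593/(169·110000) = 0.4849 mm
δ = Σδ_i = 0.172 mm.

0.172 mm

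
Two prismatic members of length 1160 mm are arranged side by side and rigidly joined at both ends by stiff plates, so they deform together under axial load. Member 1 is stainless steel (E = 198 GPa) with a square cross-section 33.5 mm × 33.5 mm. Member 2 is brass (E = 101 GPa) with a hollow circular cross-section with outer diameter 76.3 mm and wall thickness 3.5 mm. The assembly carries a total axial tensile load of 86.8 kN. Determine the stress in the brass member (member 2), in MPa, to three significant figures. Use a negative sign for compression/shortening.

28.9 MPa

A_1 = 1122 mm².
A_2 = 800.5 mm².
Equal strain + equilibrium ⇒ each member carries load in proportion to AE: A₁E₁ = 222200000 N, A₂E₂ = 80850000 N, ΣAE = 303100000 N.
σ₂ = P·E₂/ΣAE = 86800·101000/303100000 = 28.93 MPa.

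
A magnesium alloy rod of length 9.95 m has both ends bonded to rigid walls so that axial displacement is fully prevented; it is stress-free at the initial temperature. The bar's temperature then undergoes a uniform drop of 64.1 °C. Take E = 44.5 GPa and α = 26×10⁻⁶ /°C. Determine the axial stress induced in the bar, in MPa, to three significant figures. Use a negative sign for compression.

Free thermal expansion αLΔT = 26e-6 · 9950 · -64.1 = -16.58 mm.
The walls impose strain ε = −(-16.58)/9950 = 1.6666e-03; σ = Eε = 44500 · 1.6666e-03 = 74.16 MPa.

74.2 MPa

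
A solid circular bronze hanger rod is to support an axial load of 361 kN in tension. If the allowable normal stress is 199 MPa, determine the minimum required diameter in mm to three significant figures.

48.1 mm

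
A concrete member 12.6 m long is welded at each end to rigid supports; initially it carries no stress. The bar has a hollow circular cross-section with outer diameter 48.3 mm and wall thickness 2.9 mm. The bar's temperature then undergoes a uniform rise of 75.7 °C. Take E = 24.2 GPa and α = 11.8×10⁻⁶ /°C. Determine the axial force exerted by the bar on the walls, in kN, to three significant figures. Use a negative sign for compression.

-8.94 kN

Free thermal expansion αLΔT = 11.8e-6 · 12600 · 75.7 = 11.26 mm.
The walls impose strain ε = −(11.26)/12600 = -8.9326e-04; σ = Eε = 24200 · -8.9326e-04 = -21.62 MPa.
Wall reaction R = σ·A = -21.62·413.6 = -8941 N = -8.941 kN.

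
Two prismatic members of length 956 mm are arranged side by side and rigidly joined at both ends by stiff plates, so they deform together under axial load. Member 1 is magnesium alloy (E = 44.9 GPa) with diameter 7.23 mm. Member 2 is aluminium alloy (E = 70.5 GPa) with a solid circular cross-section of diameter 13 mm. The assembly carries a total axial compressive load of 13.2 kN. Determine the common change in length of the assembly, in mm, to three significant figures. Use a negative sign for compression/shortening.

-1.13 mm

A_1 = 41.06 mm².
A_2 = 132.7 mm².
Equal strain + equilibrium ⇒ each member carries load in proportion to AE: A₁E₁ = 1843000 N, A₂E₂ = 9358000 N, ΣAE = 11200000 N.
δ = PL/ΣAE = -13200·956/11200000 = -1.127 mm.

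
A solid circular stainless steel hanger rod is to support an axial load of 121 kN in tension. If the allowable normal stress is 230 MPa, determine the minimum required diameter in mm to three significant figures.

Required area A ≥ P/σ_allow = 121000/230 = 526.1 mm².
For a solid circular section, d ≥ √(4A/π) = 25.88 mm.

25.9 mm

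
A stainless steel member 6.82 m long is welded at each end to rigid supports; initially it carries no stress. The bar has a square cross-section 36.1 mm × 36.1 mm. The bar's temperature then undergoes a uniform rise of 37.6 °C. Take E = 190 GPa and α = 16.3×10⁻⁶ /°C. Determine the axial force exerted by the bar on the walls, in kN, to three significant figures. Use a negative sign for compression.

Free thermal expansion αLΔT = 16.3e-6 · 6820 · 37.6 = 4.18 mm.
The walls impose strain ε = −(4.18)/6820 = -6.1288e-04; σ = Eε = 190000 · -6.1288e-04 = -116.4 MPa.
Wall reaction R = σ·A = -116.4·1303 = -151800 N = -151.8 kN.

-152 kN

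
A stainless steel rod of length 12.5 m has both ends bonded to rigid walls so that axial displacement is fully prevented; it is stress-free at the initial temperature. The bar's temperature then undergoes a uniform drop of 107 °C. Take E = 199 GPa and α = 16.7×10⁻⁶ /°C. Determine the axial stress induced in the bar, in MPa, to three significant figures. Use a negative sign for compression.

356 MPa

Free thermal expansion αLΔT = 16.7e-6 · 12500 · -107 = -22.34 mm.
The walls impose strain ε = −(-22.34)/12500 = 1.7869e-03; σ = Eε = 199000 · 1.7869e-03 = 355.6 MPa.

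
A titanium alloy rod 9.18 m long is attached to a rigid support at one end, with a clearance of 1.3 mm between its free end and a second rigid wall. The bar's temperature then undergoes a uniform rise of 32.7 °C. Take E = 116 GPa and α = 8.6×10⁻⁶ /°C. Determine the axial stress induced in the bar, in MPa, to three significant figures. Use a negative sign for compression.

Free thermal expansion αLΔT = 8.6e-6 · 9180 · 32.7 = 2.582 mm.
The walls engage after the gap closes; constrained expansion = 2.582 − 1.3 = 1.282 mm.
The walls impose strain ε = −(1.282)/9180 = -1.3961e-04; σ = Eε = 116000 · -1.3961e-04 = -16.19 MPa.

-16.2 MPa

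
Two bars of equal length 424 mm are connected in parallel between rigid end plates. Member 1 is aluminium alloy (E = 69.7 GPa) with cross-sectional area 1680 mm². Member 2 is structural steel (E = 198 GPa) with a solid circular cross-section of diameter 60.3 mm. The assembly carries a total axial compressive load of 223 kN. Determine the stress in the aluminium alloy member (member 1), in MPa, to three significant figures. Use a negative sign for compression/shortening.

-22.8 MPa

A_2 = 2856 mm².
Equal strain + equilibrium ⇒ each member carries load in proportion to AE: A₁E₁ = 117100000 N, A₂E₂ = 565400000 N, ΣAE = 682500000 N.
σ₁ = P·E₁/ΣAE = -223000·69700/682500000 = -22.77 MPa.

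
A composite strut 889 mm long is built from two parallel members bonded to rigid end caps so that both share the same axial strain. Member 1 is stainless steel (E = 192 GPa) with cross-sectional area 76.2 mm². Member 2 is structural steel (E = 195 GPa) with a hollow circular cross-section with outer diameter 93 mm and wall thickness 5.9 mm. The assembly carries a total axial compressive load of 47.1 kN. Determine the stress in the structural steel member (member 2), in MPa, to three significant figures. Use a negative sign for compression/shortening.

A_2 = 1614 mm².
Equal strain + equilibrium ⇒ each member carries load in proportion to AE: A₁E₁ = 14630000 N, A₂E₂ = 314800000 N, ΣAE = 329400000 N.
σ₂ = P·E₂/ΣAE = -47100·195000/329400000 = -27.88 MPa.

-27.9 MPa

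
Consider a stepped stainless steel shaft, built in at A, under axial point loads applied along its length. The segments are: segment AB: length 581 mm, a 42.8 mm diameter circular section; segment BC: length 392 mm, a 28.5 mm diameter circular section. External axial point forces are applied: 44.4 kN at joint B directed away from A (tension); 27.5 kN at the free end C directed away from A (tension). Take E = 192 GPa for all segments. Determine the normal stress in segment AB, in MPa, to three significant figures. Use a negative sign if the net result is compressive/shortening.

50.0 MPa

Internal axial forces (sectioning from the free end, tension +): N_BC = 27.5 kN, N_AB = 71.9 kN.
A_AB = 1439 mm².
σ_AB = N_AB/A_AB = 71900/1439 = 49.97 MPa.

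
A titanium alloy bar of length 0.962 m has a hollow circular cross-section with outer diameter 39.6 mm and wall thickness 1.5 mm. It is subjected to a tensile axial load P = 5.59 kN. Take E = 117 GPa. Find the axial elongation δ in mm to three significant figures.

0.256 mm

A = 179.5 mm².
δ_mech = NL/(AE) = 5590·962/(179.5·117000) = 0.256 mm.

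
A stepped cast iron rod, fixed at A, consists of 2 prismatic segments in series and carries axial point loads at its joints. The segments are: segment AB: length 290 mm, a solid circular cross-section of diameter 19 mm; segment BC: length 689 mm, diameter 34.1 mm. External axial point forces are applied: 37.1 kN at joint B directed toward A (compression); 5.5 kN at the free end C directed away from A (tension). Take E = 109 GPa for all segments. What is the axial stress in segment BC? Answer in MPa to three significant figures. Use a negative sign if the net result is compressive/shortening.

6.02 MPa

Internal axial forces (sectioning from the free end, tension +): N_BC = 5.5 kN, N_AB = -31.6 kN.
A_BC = 913.3 mm².
σ_BC = N_BC/A_BC = 5500/913.3 = 6.022 MPa.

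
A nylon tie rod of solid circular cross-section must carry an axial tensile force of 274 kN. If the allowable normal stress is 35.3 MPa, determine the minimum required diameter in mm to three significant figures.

99.4 mm

Required area A ≥ P/σ_allow = 274000/35.3 = 7762 mm².
For a solid circular section, d ≥ √(4A/π) = 99.41 mm.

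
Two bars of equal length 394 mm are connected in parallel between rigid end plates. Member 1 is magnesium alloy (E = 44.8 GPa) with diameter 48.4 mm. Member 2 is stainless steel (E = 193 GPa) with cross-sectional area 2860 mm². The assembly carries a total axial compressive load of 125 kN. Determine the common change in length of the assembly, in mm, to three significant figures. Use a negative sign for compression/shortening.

-0.0776 mm

A_1 = 1840 mm².
Equal strain + equilibrium ⇒ each member carries load in proportion to AE: A₁E₁ = 82420000 N, A₂E₂ = 552000000 N, ΣAE = 634400000 N.
δ = PL/ΣAE = -125000·394/634400000 = -0.07763 mm.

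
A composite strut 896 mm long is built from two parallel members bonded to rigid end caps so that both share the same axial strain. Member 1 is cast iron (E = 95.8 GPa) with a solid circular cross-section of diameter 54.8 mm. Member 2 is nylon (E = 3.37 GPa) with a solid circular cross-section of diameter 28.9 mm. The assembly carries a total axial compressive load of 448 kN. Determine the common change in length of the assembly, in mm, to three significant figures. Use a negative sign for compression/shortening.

A_1 = 2359 mm².
A_2 = 656 mm².
Equal strain + equilibrium ⇒ each member carries load in proportion to AE: A₁E₁ = 226000000 N, A₂E₂ = 2211000 N, ΣAE = 228200000 N.
δ = PL/ΣAE = -448000·896/228200000 = -1.759 mm.

-1.76 mm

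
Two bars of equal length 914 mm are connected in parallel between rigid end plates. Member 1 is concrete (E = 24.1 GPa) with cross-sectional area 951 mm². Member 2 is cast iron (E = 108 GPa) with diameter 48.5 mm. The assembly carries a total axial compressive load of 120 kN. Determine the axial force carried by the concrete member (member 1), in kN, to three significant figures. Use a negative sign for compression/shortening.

A_2 = 1847 mm².
Equal strain + equilibrium ⇒ each member carries load in proportion to AE: A₁E₁ = 22920000 N, A₂E₂ = 199500000 N, ΣAE = 222400000 N.
F₁ = P·A₁E₁/ΣAE = -120000·22920000/222400000 = -12360 N.

-12.4 kN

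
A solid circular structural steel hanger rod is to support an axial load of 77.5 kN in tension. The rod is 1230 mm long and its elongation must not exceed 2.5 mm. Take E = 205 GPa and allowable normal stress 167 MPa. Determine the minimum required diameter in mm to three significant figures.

24.3 mm

Required area A ≥ P/σ_allow = 77500/167 = 464.1 mm².
For a solid circular section, d ≥ √(4A/π) = 24.31 mm.
Elongation limit: A ≥ PL/(Eδ_allow) = 77500·1230/(205000·2.5) = 186 mm² ⇒ d ≥ 15.39 mm.
The stress limit governs.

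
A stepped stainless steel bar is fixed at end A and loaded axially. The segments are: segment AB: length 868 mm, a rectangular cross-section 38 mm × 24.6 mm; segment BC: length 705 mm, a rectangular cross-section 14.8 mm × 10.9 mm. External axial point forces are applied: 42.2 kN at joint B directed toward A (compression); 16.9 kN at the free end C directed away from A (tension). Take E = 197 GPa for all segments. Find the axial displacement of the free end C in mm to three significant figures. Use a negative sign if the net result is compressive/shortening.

Internal axial forces (sectioning from the free end, tension +): N_BC = 16.9 kN, N_AB = -25.3 kN.
A_AB = 934.8 mm².
A_BC = 161.3 mm².
δ_AB = -25300·868/(934.8·197000) = -0.1192 mm
δ_BC = 16900·705/(161.3·197000) = 0.3749 mm
δ = Σδ_i = 0.2557 mm.

0.256 mm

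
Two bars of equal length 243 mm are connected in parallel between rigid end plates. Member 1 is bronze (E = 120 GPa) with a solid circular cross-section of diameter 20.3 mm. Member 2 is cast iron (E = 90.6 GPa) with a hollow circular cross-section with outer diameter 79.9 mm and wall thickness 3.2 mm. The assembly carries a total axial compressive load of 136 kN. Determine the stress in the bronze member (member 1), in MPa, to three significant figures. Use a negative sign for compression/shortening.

-150 MPa

A_1 = 323.7 mm².
A_2 = 771.1 mm².
Equal strain + equilibrium ⇒ each member carries load in proportion to AE: A₁E₁ = 38840000 N, A₂E₂ = 69860000 N, ΣAE = 108700000 N.
σ₁ = P·E₁/ΣAE = -136000·120000/108700000 = -150.1 MPa.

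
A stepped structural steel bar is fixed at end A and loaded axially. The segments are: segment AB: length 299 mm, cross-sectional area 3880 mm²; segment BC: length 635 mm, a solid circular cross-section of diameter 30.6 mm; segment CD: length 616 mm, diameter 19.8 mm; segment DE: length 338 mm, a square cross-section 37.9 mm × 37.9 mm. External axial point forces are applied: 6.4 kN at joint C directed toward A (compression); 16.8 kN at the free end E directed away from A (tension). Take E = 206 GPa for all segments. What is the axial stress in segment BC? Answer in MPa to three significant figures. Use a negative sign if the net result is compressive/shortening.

Internal axial forces (sectioning from the free end, tension +): N_DE = 16.8 kN, N_CD = 16.8 kN, N_BC = 10.4 kN, N_AB = 10.4 kN.
A_BC = 735.4 mm².
σ_BC = N_BC/A_BC = 10400/735.4 = 14.14 MPa.

14.1 MPa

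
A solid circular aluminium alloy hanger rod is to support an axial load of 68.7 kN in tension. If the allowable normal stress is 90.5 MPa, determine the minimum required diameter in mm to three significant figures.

Required area A ≥ P/σ_allow = 68700/90.5 = 759.1 mm².
For a solid circular section, d ≥ √(4A/π) = 31.09 mm.

31.1 mm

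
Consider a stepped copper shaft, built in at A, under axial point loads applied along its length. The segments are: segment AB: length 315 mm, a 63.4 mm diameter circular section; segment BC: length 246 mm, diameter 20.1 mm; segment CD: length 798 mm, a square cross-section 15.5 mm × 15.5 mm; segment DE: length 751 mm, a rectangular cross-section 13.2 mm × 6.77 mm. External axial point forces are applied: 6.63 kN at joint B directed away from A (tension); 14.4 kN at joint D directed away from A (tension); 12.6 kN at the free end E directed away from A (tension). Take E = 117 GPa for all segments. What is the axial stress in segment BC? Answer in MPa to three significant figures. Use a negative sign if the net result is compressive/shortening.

Internal axial forces (sectioning from the free end, tension +): N_DE = 12.6 kN, N_CD = 27 kN, N_BC = 27 kN, N_AB = 33.63 kN.
A_BC = 317.3 mm².
σ_BC = N_BC/A_BC = 27000/317.3 = 85.09 MPa.

85.1 MPa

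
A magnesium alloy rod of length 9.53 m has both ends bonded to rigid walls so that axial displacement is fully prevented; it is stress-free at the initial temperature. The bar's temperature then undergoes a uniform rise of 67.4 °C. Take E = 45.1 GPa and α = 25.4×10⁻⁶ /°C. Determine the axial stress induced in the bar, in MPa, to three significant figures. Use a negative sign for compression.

-77.2 MPa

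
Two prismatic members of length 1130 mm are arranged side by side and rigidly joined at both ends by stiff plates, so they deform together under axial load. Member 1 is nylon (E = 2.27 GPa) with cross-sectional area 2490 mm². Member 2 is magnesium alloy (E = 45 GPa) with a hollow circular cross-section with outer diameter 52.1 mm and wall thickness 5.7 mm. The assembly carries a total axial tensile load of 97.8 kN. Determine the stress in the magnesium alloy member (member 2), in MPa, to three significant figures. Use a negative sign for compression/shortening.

A_2 = 830.9 mm².
Equal strain + equilibrium ⇒ each member carries load in proportion to AE: A₁E₁ = 5652000 N, A₂E₂ = 37390000 N, ΣAE = 43040000 N.
σ₂ = P·E₂/ΣAE = 97800·45000/43040000 = 102.2 MPa.

102 MPa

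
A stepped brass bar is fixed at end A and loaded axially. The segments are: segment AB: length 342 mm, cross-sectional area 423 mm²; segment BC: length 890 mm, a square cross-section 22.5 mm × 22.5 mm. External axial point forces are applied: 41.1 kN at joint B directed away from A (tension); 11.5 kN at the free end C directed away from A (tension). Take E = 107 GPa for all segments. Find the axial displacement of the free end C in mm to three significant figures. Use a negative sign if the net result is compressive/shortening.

0.586 mm

Internal axial forces (sectioning from the free end, tension +): N_BC = 11.5 kN, N_AB = 52.6 kN.
A_BC = 506.2 mm².
δ_AB = 52600·342/(423·107000) = 0.3975 mm
δ_BC = 11500·890/(506.2·107000) = 0.1889 mm
δ = Σδ_i = 0.5864 mm.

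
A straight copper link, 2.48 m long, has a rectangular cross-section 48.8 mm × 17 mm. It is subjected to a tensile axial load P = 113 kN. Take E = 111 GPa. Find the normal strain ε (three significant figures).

0.00123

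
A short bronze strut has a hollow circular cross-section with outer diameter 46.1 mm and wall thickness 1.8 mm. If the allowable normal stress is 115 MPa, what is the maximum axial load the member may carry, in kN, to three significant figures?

28.8 kN

A = 250.5 mm².
P_max = σ_allow · A = 115 · 250.5 = 28810 N = 28.81 kN.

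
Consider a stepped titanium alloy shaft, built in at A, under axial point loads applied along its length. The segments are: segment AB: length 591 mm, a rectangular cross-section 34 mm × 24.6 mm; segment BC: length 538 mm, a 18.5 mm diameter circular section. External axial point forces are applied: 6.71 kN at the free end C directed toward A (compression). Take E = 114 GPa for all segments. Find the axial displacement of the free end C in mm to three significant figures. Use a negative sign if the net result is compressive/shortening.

-0.159 mm

Internal axial forces (sectioning from the free end, tension +): N_BC = -6.71 kN, N_AB = -6.71 kN.
A_AB = 836.4 mm².
A_BC = 268.8 mm².
δ_AB = -6710·591/(836.4·114000) = -0.04159 mm
δ_BC = -6710·538/(268.8·114000) = -0.1178 mm
δ = Σδ_i = -0.1594 mm.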